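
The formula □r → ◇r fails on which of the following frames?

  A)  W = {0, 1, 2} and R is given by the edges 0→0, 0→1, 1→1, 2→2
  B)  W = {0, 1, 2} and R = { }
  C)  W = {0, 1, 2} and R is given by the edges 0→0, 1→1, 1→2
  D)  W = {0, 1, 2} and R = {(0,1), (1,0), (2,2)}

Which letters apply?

B, C

The schema □r → ◇r is axiom D; it is valid on a frame iff R is serial.
(A) R is serial (every world has an R-successor), so the schema is valid here.
(B) R is not serial (0 has no R-successor), so the schema fails here.
(C) R is not serial (2 has no R-successor), so the schema fails here.
(D) R is serial (every world has an R-successor), so the schema is valid here.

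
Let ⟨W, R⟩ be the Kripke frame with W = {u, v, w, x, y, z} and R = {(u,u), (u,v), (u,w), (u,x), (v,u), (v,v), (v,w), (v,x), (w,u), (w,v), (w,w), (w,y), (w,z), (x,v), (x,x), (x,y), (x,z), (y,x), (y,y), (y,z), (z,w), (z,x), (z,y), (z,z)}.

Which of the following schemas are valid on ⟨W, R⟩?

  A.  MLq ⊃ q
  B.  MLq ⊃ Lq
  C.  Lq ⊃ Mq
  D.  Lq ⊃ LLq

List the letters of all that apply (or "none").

R is not symmetric: u R x but not x R u.
R is not transitive: u R w and w R y but not u R y.
R is not euclidean: u R w and u R x but not w R x.
R is serial: every world has an R-successor.
(A) MLq ⊃ q is the dual of axiom B, which corresponds to symmetry. R is not symmetric — not valid.
(B) MLq ⊃ Lq is the dual of axiom 5, which corresponds to the euclidean property. R is not euclidean — not valid.
(C) Lq ⊃ Mq (axiom D) characterises the serial frames. R is serial — valid.
(D) axiom 4: valid iff R is transitive. R is not transitive — not valid.

C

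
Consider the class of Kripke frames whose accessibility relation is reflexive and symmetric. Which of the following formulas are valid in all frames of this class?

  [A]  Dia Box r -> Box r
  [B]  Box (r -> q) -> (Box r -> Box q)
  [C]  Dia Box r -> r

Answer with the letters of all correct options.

B, C

Reflexive relations are serial.
(A) Dia Box r -> Box r (the dual of axiom 5) characterises the euclidean frames. Such an R need not be euclidean — not valid.
(B) Box (r -> q) -> (Box r -> Box q) is the K axiom; it holds on all frames — valid.
(C) the dual of axiom B: valid iff R is symmetric. Every such R is symmetric — valid.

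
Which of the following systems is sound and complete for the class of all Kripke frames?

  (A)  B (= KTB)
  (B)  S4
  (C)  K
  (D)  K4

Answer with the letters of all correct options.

C

(A) B (= KTB) is determined by the class of reflexive and symmetric frames.
(B) S4 is determined by the class of reflexive and transitive frames.
(C) K is determined by exactly this class.
(D) K4 is determined by the class of transitive frames.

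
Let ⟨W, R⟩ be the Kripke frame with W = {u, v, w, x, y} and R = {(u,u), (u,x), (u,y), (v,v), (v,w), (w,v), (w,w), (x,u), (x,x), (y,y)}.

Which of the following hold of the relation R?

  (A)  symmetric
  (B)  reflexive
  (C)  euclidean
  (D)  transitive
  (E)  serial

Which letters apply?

(A) not symmetric: u R y but not y R u.
(B) reflexive: each world relates to itself.
(C) not euclidean: u R x and u R y but not x R y.
(D) not transitive: x R u and u R y but not x R y.
(E) serial: every world has an R-successor.

B, E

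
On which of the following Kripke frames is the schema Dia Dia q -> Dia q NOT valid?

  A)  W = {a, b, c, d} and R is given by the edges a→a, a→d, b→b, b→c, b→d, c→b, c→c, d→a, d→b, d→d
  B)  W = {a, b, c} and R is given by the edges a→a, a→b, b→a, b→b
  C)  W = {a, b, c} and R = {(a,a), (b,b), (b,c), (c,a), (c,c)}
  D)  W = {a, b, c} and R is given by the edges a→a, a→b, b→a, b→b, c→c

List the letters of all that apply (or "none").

The schema Dia Dia q -> Dia q is the dual of axiom 4; it is valid on a frame iff R is transitive.
(A) R is not transitive (a R d and d R b but not a R b), so the schema fails here.
(B) R is transitive (R is closed under composition), so the schema is valid here.
(C) R is not transitive (b R c and c R a but not b R a), so the schema fails here.
(D) R is transitive (R is closed under composition), so the schema is valid here.

A, C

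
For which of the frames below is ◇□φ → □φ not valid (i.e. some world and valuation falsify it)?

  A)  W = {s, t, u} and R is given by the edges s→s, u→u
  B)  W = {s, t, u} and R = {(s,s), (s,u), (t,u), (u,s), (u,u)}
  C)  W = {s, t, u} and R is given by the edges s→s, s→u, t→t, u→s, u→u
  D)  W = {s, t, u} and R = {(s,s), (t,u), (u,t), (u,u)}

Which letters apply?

D

The schema ◇□φ → □φ is the dual of axiom 5; it is valid on a frame iff R is euclidean.
(A) R is euclidean (any two R-successors of the same world are R-related), so the schema is valid here.
(B) R is euclidean (any two R-successors of the same world are R-related), so the schema is valid here.
(C) R is euclidean (any two R-successors of the same world are R-related), so the schema is valid here.
(D) R is not euclidean (u R t and u R t but not t R t), so the schema fails here.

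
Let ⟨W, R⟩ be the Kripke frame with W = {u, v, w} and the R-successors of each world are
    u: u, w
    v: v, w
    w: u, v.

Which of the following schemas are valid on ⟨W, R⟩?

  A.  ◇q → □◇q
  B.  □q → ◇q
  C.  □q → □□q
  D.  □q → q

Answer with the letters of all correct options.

R is not reflexive: not w R w.
R is not transitive: u R w and w R v but not u R v.
R is not euclidean: w R u and w R v but not u R v.
R is serial: every world has an R-successor.
(A) axiom 5: valid iff R is euclidean. R is not euclidean — not valid.
(B) □q → ◇q is axiom D, which corresponds to seriality. R is serial — valid.
(C) □q → □□q is axiom 4; it is valid on a frame exactly when R is transitive. R is not transitive, so not valid.
(D) axiom T: valid iff R is reflexive. R is not reflexive — not valid.

B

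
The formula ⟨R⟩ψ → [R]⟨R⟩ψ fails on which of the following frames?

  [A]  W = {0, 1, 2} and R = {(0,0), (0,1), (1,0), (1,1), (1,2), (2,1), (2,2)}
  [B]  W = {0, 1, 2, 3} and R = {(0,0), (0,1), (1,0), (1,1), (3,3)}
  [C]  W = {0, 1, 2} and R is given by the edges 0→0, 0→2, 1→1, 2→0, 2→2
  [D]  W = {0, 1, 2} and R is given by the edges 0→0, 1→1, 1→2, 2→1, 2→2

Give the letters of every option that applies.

The schema ⟨R⟩ψ → [R]⟨R⟩ψ is axiom 5; it is valid on a frame iff R is euclidean.
(A) R is not euclidean (1 R 0 and 1 R 2 but not 0 R 2), so the schema fails here.
(B) R is euclidean (any two R-successors of the same world are R-related), so the schema is valid here.
(C) R is euclidean (any two R-successors of the same world are R-related), so the schema is valid here.
(D) R is euclidean (any two R-successors of the same world are R-related), so the schema is valid here.

A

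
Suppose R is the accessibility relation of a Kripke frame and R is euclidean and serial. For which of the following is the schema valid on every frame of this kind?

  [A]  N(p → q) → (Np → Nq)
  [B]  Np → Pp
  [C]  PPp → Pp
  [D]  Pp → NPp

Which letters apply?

A, B, D

(A) N(p → q) → (Np → Nq) is axiom K, valid on every Kripke frame — valid.
(B) axiom D: valid iff R is serial. Every such R is serial — valid.
(C) the dual of axiom 4: valid iff R is transitive. Such an R need not be transitive — not valid.
(D) axiom 5: valid iff R is euclidean. Every such R is euclidean — valid.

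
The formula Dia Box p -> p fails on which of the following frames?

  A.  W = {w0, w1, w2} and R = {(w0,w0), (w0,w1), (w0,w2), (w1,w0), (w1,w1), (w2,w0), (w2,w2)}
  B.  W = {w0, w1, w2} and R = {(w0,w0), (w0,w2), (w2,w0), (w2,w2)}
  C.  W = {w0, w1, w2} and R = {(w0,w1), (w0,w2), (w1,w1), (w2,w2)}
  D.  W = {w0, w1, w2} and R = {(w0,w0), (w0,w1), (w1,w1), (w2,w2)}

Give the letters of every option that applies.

The schema Dia Box p -> p is the dual of axiom B; it is valid on a frame iff R is symmetric.
(A) R is symmetric (every R-edge is matched by its reverse), so the schema is valid here.
(B) R is symmetric (every R-edge is matched by its reverse), so the schema is valid here.
(C) R is not symmetric (w0 R w1 but not w1 R w0), so the schema fails here.
(D) R is not symmetric (w0 R w1 but not w1 R w0), so the schema fails here.

C, D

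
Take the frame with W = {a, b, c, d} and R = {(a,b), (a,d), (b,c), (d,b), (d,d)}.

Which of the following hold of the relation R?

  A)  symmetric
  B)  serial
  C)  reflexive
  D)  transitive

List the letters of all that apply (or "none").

none

(A) not symmetric: a R b but not b R a.
(B) not serial: c has no R-successor.
(C) not reflexive: not a R a.
(D) not transitive: a R b and b R c but not a R c.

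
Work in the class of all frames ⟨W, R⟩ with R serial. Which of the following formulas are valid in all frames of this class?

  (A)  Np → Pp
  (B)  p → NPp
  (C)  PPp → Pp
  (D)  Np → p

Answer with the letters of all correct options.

A

(A) axiom D: valid iff R is serial. Every such R is serial — valid.
(B) p → NPp is axiom B, which corresponds to symmetry. Such an R need not be symmetric — not valid.
(C) PPp → Pp (the dual of axiom 4) characterises the transitive frames. Such an R need not be transitive — not valid.
(D) Np → p is axiom T; it is valid on a frame exactly when R is reflexive. Such an R need not be reflexive, so not valid.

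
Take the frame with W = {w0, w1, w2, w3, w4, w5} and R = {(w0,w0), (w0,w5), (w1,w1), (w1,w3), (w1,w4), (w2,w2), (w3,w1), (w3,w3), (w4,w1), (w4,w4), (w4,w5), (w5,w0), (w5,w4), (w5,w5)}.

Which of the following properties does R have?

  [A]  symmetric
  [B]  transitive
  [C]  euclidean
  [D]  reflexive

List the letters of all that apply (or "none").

(A) symmetric: every R-edge is matched by its reverse.
(B) not transitive: w0 R w5 and w5 R w4 but not w0 R w4.
(C) not euclidean: w1 R w3 and w1 R w4 but not w3 R w4.
(D) reflexive: each world relates to itself.

A, D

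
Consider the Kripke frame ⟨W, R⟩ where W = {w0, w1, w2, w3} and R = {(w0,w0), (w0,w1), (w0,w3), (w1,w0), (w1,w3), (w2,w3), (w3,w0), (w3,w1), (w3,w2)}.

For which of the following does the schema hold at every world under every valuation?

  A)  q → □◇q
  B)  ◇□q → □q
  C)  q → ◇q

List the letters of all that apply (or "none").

A

R is not reflexive: not w1 R w1.
R is symmetric: every R-edge is matched by its reverse.
R is not euclidean: w3 R w0 and w3 R w2 but not w0 R w2.
(A) axiom B: valid iff R is symmetric. R is symmetric — valid.
(B) the dual of axiom 5: valid iff R is euclidean. R is not euclidean — not valid.
(C) the dual of axiom T: valid iff R is reflexive. R is not reflexive — not valid.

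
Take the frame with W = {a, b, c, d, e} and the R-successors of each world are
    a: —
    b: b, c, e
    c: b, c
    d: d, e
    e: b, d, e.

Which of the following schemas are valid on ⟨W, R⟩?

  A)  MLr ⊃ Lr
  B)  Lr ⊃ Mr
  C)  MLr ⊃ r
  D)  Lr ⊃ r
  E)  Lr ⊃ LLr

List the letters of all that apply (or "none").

R is not reflexive: not a R a.
R is symmetric: every R-edge is matched by its reverse.
R is not transitive: b R e and e R d but not b R d.
R is not euclidean: b R c and b R e but not c R e.
R is not serial: a has no R-successor.
(A) MLr ⊃ Lr (the dual of axiom 5) characterises the euclidean frames. R is not euclidean — not valid.
(B) Lr ⊃ Mr (axiom D) characterises the serial frames. R is not serial — not valid.
(C) MLr ⊃ r is the dual of axiom B, which corresponds to symmetry. R is symmetric — valid.
(D) Lr ⊃ r is axiom T, which corresponds to reflexivity. R is not reflexive — not valid.
(E) Lr ⊃ LLr is axiom 4, which corresponds to transitivity. R is not transitive — not valid.

C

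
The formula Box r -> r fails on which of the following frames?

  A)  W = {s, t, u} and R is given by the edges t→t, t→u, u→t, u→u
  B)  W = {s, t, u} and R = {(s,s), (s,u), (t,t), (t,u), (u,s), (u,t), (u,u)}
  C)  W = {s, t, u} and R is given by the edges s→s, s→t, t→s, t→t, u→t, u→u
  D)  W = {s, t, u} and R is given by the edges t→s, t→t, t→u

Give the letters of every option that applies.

A, D

The schema Box r -> r is axiom T; it is valid on a frame iff R is reflexive.
(A) R is not reflexive (not s R s), so the schema fails here.
(B) R is reflexive (each world relates to itself), so the schema is valid here.
(C) R is reflexive (each world relates to itself), so the schema is valid here.
(D) R is not reflexive (not s R s), so the schema fails here.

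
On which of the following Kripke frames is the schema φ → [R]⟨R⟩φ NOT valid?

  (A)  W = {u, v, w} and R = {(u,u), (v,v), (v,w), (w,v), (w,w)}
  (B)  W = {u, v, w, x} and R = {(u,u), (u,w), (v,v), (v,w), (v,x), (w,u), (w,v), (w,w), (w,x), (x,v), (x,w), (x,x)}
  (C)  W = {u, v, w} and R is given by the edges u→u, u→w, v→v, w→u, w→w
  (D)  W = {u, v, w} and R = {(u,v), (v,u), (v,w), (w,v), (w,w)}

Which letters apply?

The schema φ → [R]⟨R⟩φ is axiom B; it is valid on a frame iff R is symmetric.
(A) R is symmetric (every R-edge is matched by its reverse), so the schema is valid here.
(B) R is symmetric (every R-edge is matched by its reverse), so the schema is valid here.
(C) R is symmetric (every R-edge is matched by its reverse), so the schema is valid here.
(D) R is symmetric (every R-edge is matched by its reverse), so the schema is valid here.

none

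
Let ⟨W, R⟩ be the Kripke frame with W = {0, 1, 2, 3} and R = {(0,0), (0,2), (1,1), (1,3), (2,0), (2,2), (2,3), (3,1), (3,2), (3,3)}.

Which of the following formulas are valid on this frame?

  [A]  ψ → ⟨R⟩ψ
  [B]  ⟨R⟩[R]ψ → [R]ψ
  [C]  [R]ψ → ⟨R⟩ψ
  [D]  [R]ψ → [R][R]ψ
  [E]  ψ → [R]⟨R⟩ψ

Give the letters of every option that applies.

R is reflexive: each world relates to itself.
R is symmetric: every R-edge is matched by its reverse.
R is not transitive: 0 R 2 and 2 R 3 but not 0 R 3.
R is not euclidean: 2 R 0 and 2 R 3 but not 0 R 3.
R is serial: every world has an R-successor.
(A) ψ → ⟨R⟩ψ is the dual of axiom T, which corresponds to reflexivity. R is reflexive — valid.
(B) ⟨R⟩[R]ψ → [R]ψ is the dual of axiom 5; it is valid on a frame exactly when R is euclidean. R is not euclidean, so not valid.
(C) [R]ψ → ⟨R⟩ψ is axiom D, which corresponds to seriality. R is serial — valid.
(D) axiom 4: valid iff R is transitive. R is not transitive — not valid.
(E) ψ → [R]⟨R⟩ψ is axiom B; it is valid on a frame exactly when R is symmetric. R is symmetric, so valid.

A, C, E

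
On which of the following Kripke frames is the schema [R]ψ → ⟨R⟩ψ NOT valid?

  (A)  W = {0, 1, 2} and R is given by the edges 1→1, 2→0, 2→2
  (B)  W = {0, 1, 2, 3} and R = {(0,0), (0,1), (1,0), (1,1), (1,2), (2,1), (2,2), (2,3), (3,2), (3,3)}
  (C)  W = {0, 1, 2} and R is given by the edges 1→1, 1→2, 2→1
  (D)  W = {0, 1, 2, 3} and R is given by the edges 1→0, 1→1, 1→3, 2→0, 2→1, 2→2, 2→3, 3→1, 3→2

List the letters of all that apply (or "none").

A, C, D

The schema [R]ψ → ⟨R⟩ψ is axiom D; it is valid on a frame iff R is serial.
(A) R is not serial (0 has no R-successor), so the schema fails here.
(B) R is serial (every world has an R-successor), so the schema is valid here.
(C) R is not serial (0 has no R-successor), so the schema fails here.
(D) R is not serial (0 has no R-successor), so the schema fails here.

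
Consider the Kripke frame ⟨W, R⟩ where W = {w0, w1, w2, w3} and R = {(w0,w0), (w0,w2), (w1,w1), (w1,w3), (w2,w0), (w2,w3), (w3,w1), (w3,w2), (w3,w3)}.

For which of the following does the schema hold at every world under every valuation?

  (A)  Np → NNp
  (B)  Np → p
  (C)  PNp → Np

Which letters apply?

R is not reflexive: not w2 R w2.
R is not transitive: w0 R w2 and w2 R w3 but not w0 R w3.
R is not euclidean: w2 R w0 and w2 R w3 but not w0 R w3.
(A) Np → NNp (axiom 4) characterises the transitive frames. R is not transitive — not valid.
(B) axiom T: valid iff R is reflexive. R is not reflexive — not valid.
(C) PNp → Np is the dual of axiom 5, which corresponds to the euclidean property. R is not euclidean — not valid.

none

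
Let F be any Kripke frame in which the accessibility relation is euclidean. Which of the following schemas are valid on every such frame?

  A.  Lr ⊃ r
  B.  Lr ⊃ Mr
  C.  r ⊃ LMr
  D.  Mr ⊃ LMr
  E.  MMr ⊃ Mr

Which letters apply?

D

(A) Lr ⊃ r is axiom T; it is valid on a frame exactly when R is reflexive. Such an R need not be reflexive, so not valid.
(B) Lr ⊃ Mr (axiom D) characterises the serial frames. Such an R need not be serial — not valid.
(C) r ⊃ LMr (axiom B) characterises the symmetric frames. Such an R need not be symmetric — not valid.
(D) Mr ⊃ LMr (axiom 5) characterises the euclidean frames. Every such R is euclidean — valid.
(E) the dual of axiom 4: valid iff R is transitive. Such an R need not be transitive — not valid.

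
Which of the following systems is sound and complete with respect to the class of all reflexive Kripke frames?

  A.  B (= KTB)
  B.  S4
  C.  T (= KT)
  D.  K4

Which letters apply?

(A) B (= KTB) is determined by the class of reflexive and symmetric frames.
(B) S4 is determined by the class of reflexive and transitive frames.
(C) T (= KT) is determined by exactly this class.
(D) K4 is determined by the class of transitive frames.

C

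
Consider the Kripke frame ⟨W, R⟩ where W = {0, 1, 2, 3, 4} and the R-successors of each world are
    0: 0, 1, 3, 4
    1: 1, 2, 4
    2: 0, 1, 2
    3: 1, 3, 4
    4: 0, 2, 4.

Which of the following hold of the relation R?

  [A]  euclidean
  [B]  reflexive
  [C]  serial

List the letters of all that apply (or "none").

(A) not euclidean: 0 R 1 and 0 R 0 but not 1 R 0.
(B) reflexive: each world relates to itself.
(C) serial: every world has an R-successor.

B, C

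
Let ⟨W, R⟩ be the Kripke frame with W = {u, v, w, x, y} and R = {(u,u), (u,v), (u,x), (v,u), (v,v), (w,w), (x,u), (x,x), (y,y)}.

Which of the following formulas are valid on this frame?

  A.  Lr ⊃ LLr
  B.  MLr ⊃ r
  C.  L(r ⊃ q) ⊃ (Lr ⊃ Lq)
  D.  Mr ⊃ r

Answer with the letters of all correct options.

R is symmetric: every R-edge is matched by its reverse.
R is not transitive: v R u and u R x but not v R x.
R is not a subset of the identity: u R v with u ≠ v.
(A) Lr ⊃ LLr is axiom 4, which corresponds to transitivity. R is not transitive — not valid.
(B) MLr ⊃ r is the dual of axiom B, which corresponds to symmetry. R is symmetric — valid.
(C) L(r ⊃ q) ⊃ (Lr ⊃ Lq) is the K axiom; it holds on all frames — valid.
(D) Mr ⊃ r (the converse of T) corresponds to R being a subset of the identity. Here R ⊄ identity, so not valid.

B, C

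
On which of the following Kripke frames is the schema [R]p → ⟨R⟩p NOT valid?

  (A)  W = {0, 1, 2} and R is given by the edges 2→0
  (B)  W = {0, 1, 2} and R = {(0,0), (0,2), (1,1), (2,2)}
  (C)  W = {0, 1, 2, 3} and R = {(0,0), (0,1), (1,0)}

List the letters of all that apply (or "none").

The schema [R]p → ⟨R⟩p is axiom D; it is valid on a frame iff R is serial.
(A) R is not serial (0 has no R-successor), so the schema fails here.
(B) R is serial (every world has an R-successor), so the schema is valid here.
(C) R is not serial (2 has no R-successor), so the schema fails here.

A, C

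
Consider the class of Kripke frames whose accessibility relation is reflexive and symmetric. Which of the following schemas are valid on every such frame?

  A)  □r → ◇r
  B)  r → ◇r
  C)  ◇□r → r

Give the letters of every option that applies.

A, B, C

Reflexive relations are serial.
(A) □r → ◇r (axiom D) characterises the serial frames. Every such R is serial — valid.
(B) r → ◇r is the dual of axiom T; it is valid on a frame exactly when R is reflexive. Every such R is reflexive, so valid.
(C) ◇□r → r is the dual of axiom B, which corresponds to symmetry. Every such R is symmetric — valid.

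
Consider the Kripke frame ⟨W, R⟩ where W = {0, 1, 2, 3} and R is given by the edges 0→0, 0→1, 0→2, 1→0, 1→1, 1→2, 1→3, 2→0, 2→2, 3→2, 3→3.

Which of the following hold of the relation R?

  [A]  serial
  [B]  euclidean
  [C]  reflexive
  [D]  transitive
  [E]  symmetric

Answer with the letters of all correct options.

A, C

(A) serial: every world has an R-successor.
(B) not euclidean: 0 R 2 and 0 R 1 but not 2 R 1.
(C) reflexive: each world relates to itself.
(D) not transitive: 0 R 1 and 1 R 3 but not 0 R 3.
(E) not symmetric: 1 R 2 but not 2 R 1.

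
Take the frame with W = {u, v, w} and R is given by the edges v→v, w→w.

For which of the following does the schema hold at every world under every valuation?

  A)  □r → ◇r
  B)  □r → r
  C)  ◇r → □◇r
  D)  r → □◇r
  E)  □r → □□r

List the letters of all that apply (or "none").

C, D, E

R is not reflexive: not u R u.
R is symmetric: every R-edge is matched by its reverse.
R is transitive: R is closed under composition.
R is euclidean: any two R-successors of the same world are R-related.
R is not serial: u has no R-successor.
(A) □r → ◇r is axiom D, which corresponds to seriality. R is not serial — not valid.
(B) □r → r (axiom T) characterises the reflexive frames. R is not reflexive — not valid.
(C) ◇r → □◇r is axiom 5; it is valid on a frame exactly when R is euclidean. R is euclidean, so valid.
(D) axiom B: valid iff R is symmetric. R is symmetric — valid.
(E) □r → □□r (axiom 4) characterises the transitive frames. R is transitive — valid.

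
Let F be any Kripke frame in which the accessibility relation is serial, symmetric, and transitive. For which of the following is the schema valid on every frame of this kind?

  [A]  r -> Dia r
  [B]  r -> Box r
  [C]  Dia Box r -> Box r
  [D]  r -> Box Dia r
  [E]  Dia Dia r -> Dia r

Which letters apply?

A, C, D, E

A serial symmetric transitive relation is reflexive (take any v with uRv; symmetry gives vRu and transitivity gives uRu), hence an equivalence relation.
(A) r -> Dia r is the dual of axiom T; it is valid on a frame exactly when R is reflexive. Every such R is reflexive, so valid.
(B) r -> Box r is equivalent to ◇p→p; it holds exactly when R ⊆ identity. Such an R need not be a subset of the identity — not valid.
(C) Dia Box r -> Box r is the dual of axiom 5; it is valid on a frame exactly when R is euclidean. Every such R is euclidean, so valid.
(D) r -> Box Dia r is axiom B, which corresponds to symmetry. Every such R is symmetric — valid.
(E) Dia Dia r -> Dia r is the dual of axiom 4; it is valid on a frame exactly when R is transitive. Every such R is transitive, so valid.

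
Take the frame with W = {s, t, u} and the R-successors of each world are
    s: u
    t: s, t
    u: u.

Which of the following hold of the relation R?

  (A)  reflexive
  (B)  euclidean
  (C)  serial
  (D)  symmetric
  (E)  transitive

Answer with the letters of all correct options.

(A) not reflexive: not s R s.
(B) not euclidean: t R s and t R t but not s R t.
(C) serial: every world has an R-successor.
(D) not symmetric: s R u but not u R s.
(E) not transitive: t R s and s R u but not t R u.

C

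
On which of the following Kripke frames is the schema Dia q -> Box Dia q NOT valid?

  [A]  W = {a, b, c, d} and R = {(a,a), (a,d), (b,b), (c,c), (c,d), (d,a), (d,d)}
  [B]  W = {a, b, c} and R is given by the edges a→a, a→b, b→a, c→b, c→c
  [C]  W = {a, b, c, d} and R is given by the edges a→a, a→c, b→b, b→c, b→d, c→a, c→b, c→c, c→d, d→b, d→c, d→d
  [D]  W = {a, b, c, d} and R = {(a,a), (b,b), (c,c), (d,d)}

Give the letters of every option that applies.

The schema Dia q -> Box Dia q is axiom 5; it is valid on a frame iff R is euclidean.
(A) R is not euclidean (c R d and c R c but not d R c), so the schema fails here.
(B) R is not euclidean (c R b and c R c but not b R c), so the schema fails here.
(C) R is not euclidean (c R a and c R b but not a R b), so the schema fails here.
(D) R is euclidean (any two R-successors of the same world are R-related), so the schema is valid here.

A, B, C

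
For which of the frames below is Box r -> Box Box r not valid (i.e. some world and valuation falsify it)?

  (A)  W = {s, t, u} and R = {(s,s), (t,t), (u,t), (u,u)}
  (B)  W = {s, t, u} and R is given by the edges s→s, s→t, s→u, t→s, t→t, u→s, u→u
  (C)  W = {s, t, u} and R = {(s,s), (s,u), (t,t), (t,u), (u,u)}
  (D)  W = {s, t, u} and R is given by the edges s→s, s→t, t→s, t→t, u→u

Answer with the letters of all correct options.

B

The schema Box r -> Box Box r is axiom 4; it is valid on a frame iff R is transitive.
(A) R is transitive (R is closed under composition), so the schema is valid here.
(B) R is not transitive (t R s and s R u but not t R u), so the schema fails here.
(C) R is transitive (R is closed under composition), so the schema is valid here.
(D) R is transitive (R is closed under composition), so the schema is valid here.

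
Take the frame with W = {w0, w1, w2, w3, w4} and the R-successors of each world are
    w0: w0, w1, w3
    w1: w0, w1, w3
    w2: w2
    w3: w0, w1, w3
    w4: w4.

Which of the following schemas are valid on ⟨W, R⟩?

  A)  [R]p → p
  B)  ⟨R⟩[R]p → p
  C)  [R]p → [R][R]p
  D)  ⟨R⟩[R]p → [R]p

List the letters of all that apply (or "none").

A, B, C, D

R is reflexive: each world relates to itself.
R is symmetric: every R-edge is matched by its reverse.
R is transitive: R is closed under composition.
R is euclidean: any two R-successors of the same world are R-related.
(A) [R]p → p (axiom T) characterises the reflexive frames. R is reflexive — valid.
(B) ⟨R⟩[R]p → p (the dual of axiom B) characterises the symmetric frames. R is symmetric — valid.
(C) [R]p → [R][R]p is axiom 4; it is valid on a frame exactly when R is transitive. R is transitive, so valid.
(D) ⟨R⟩[R]p → [R]p is the dual of axiom 5, which corresponds to the euclidean property. R is euclidean — valid.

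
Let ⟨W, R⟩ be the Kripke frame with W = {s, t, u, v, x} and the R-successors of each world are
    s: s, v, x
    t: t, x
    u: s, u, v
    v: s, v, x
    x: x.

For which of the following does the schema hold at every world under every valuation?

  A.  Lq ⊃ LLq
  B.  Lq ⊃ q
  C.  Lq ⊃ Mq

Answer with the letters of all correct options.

R is reflexive: each world relates to itself.
R is not transitive: u R s and s R x but not u R x.
R is serial: every world has an R-successor.
(A) Lq ⊃ LLq (axiom 4) characterises the transitive frames. R is not transitive — not valid.
(B) Lq ⊃ q is axiom T; it is valid on a frame exactly when R is reflexive. R is reflexive, so valid.
(C) Lq ⊃ Mq is axiom D, which corresponds to seriality. R is serial — valid.

B, C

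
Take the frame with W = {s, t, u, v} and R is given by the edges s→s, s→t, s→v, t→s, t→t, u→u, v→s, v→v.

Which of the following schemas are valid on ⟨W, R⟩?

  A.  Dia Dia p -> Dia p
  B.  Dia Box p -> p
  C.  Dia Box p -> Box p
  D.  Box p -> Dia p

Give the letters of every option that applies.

R is symmetric: every R-edge is matched by its reverse.
R is not transitive: t R s and s R v but not t R v.
R is not euclidean: s R t and s R v but not t R v.
R is serial: every world has an R-successor.
(A) Dia Dia p -> Dia p is the dual of axiom 4; it is valid on a frame exactly when R is transitive. R is not transitive, so not valid.
(B) Dia Box p -> p (the dual of axiom B) characterises the symmetric frames. R is symmetric — valid.
(C) Dia Box p -> Box p is the dual of axiom 5; it is valid on a frame exactly when R is euclidean. R is not euclidean, so not valid.
(D) axiom D: valid iff R is serial. R is serial — valid.

B, D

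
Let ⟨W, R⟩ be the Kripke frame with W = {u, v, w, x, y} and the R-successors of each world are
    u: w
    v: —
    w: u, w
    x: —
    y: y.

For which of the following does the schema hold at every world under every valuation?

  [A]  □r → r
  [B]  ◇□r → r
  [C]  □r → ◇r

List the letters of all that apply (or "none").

B

R is not reflexive: not u R u.
R is symmetric: every R-edge is matched by its reverse.
R is not serial: v has no R-successor.
(A) axiom T: valid iff R is reflexive. R is not reflexive — not valid.
(B) the dual of axiom B: valid iff R is symmetric. R is symmetric — valid.
(C) □r → ◇r (axiom D) characterises the serial frames. R is not serial — not valid.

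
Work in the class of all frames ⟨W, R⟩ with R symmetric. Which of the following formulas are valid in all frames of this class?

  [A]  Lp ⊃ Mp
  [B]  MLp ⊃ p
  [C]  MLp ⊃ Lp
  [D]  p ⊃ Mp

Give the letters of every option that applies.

B

(A) axiom D: valid iff R is serial. Such an R need not be serial — not valid.
(B) the dual of axiom B: valid iff R is symmetric. Every such R is symmetric — valid.
(C) the dual of axiom 5: valid iff R is euclidean. Such an R need not be euclidean — not valid.
(D) p ⊃ Mp is the dual of axiom T, which corresponds to reflexivity. Such an R need not be reflexive — not valid.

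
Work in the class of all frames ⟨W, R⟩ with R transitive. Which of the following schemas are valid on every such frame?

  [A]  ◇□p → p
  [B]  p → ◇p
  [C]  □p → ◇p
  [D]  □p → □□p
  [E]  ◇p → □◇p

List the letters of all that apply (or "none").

(A) the dual of axiom B: valid iff R is symmetric. Such an R need not be symmetric — not valid.
(B) p → ◇p is the dual of axiom T, which corresponds to reflexivity. Such an R need not be reflexive — not valid.
(C) □p → ◇p (axiom D) characterises the serial frames. Such an R need not be serial — not valid.
(D) □p → □□p (axiom 4) characterises the transitive frames. Every such R is transitive — valid.
(E) ◇p → □◇p is axiom 5; it is valid on a frame exactly when R is euclidean. Such an R need not be euclidean, so not valid.

D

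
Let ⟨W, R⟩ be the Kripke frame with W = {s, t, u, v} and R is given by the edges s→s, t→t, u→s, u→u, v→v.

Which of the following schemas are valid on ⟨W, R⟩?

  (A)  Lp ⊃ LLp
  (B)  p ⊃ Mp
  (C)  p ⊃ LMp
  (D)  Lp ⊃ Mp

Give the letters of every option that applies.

R is reflexive: each world relates to itself.
R is not symmetric: u R s but not s R u.
R is transitive: R is closed under composition.
R is serial: every world has an R-successor.
(A) Lp ⊃ LLp is axiom 4; it is valid on a frame exactly when R is transitive. R is transitive, so valid.
(B) p ⊃ Mp is the dual of axiom T, which corresponds to reflexivity. R is reflexive — valid.
(C) p ⊃ LMp (axiom B) characterises the symmetric frames. R is not symmetric — not valid.
(D) Lp ⊃ Mp is axiom D; it is valid on a frame exactly when R is serial. R is serial, so valid.

A, B, D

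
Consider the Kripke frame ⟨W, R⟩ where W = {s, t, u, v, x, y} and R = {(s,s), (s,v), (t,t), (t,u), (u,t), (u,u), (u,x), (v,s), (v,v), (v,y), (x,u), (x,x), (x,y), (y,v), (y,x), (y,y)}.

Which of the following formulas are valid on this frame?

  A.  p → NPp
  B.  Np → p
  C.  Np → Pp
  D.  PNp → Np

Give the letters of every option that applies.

A, B, C

R is reflexive: each world relates to itself.
R is symmetric: every R-edge is matched by its reverse.
R is not euclidean: u R t and u R x but not t R x.
R is serial: every world has an R-successor.
(A) p → NPp is axiom B; it is valid on a frame exactly when R is symmetric. R is symmetric, so valid.
(B) Np → p is axiom T, which corresponds to reflexivity. R is reflexive — valid.
(C) axiom D: valid iff R is serial. R is serial — valid.
(D) PNp → Np is the dual of axiom 5; it is valid on a frame exactly when R is euclidean. R is not euclidean, so not valid.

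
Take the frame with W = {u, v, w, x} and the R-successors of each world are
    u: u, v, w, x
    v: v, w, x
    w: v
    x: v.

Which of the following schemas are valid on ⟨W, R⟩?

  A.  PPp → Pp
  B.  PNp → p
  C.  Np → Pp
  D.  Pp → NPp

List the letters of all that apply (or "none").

R is not symmetric: u R v but not v R u.
R is not transitive: w R v and v R w but not w R w.
R is not euclidean: u R v and u R u but not v R u.
R is serial: every world has an R-successor.
(A) the dual of axiom 4: valid iff R is transitive. R is not transitive — not valid.
(B) PNp → p is the dual of axiom B; it is valid on a frame exactly when R is symmetric. R is not symmetric, so not valid.
(C) Np → Pp (axiom D) characterises the serial frames. R is serial — valid.
(D) Pp → NPp is axiom 5; it is valid on a frame exactly when R is euclidean. R is not euclidean, so not valid.

C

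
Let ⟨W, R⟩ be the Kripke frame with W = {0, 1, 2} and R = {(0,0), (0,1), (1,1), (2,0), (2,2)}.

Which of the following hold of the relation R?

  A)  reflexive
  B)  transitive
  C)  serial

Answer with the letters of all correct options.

(A) reflexive: each world relates to itself.
(B) not transitive: 2 R 0 and 0 R 1 but not 2 R 1.
(C) serial: every world has an R-successor.

A, C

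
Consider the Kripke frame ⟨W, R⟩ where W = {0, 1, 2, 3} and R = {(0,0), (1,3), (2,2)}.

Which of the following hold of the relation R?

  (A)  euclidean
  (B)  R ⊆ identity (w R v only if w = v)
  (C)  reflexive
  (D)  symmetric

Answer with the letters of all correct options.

none

(A) not euclidean: 1 R 3 and 1 R 3 but not 3 R 3.
(B) not ⊆ identity: 1 R 3 with 1 ≠ 3.
(C) not reflexive: not 1 R 1.
(D) not symmetric: 1 R 3 but not 3 R 1.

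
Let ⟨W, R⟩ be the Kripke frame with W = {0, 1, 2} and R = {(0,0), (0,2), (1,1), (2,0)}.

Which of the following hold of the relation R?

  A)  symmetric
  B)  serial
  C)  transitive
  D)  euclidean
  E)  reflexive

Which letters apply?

A, B

(A) symmetric: every R-edge is matched by its reverse.
(B) serial: every world has an R-successor.
(C) not transitive: 2 R 0 and 0 R 2 but not 2 R 2.
(D) not euclidean: 0 R 2 and 0 R 2 but not 2 R 2.
(E) not reflexive: not 2 R 2.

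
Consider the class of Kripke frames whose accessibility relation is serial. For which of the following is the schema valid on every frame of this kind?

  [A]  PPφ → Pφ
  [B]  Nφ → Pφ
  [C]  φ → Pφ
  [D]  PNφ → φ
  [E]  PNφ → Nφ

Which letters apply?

(A) the dual of axiom 4: valid iff R is transitive. Such an R need not be transitive — not valid.
(B) axiom D: valid iff R is serial. Every such R is serial — valid.
(C) φ → Pφ is the dual of axiom T; it is valid on a frame exactly when R is reflexive. Such an R need not be reflexive, so not valid.
(D) PNφ → φ is the dual of axiom B, which corresponds to symmetry. Such an R need not be symmetric — not valid.
(E) the dual of axiom 5: valid iff R is euclidean. Such an R need not be euclidean — not valid.

B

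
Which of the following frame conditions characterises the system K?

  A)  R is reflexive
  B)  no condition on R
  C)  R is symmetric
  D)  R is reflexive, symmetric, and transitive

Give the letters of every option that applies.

B

(A) this class determines T (= KT), not K.
(B) K is sound and complete for exactly this class.
(C) this class determines KB, not K.
(D) this class determines S5, not K.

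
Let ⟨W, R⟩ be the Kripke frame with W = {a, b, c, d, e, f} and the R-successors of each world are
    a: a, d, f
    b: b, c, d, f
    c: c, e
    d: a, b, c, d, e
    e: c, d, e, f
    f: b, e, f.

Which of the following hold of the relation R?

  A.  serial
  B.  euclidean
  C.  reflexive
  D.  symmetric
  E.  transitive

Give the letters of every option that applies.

A, C

(A) serial: every world has an R-successor.
(B) not euclidean: a R d and a R f but not d R f.
(C) reflexive: each world relates to itself.
(D) not symmetric: a R f but not f R a.
(E) not transitive: a R d and d R b but not a R b.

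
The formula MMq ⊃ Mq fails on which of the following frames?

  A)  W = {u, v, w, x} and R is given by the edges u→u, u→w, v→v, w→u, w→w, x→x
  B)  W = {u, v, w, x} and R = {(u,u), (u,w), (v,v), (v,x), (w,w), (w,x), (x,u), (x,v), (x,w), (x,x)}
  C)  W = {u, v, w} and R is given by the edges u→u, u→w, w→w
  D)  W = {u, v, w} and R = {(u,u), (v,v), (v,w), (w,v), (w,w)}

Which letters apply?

The schema MMq ⊃ Mq is the dual of axiom 4; it is valid on a frame iff R is transitive.
(A) R is transitive (R is closed under composition), so the schema is valid here.
(B) R is not transitive (u R w and w R x but not u R x), so the schema fails here.
(C) R is transitive (R is closed under composition), so the schema is valid here.
(D) R is transitive (R is closed under composition), so the schema is valid here.

B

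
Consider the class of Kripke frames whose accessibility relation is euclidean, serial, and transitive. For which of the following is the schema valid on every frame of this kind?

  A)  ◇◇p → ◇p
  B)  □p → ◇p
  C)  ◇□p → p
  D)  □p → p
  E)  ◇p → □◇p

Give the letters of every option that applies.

A, B, E

(A) ◇◇p → ◇p (the dual of axiom 4) characterises the transitive frames. Every such R is transitive — valid.
(B) □p → ◇p is axiom D, which corresponds to seriality. Every such R is serial — valid.
(C) ◇□p → p (the dual of axiom B) characterises the symmetric frames. Such an R need not be symmetric — not valid.
(D) □p → p (axiom T) characterises the reflexive frames. Such an R need not be reflexive — not valid.
(E) ◇p → □◇p is axiom 5, which corresponds to the euclidean property. Every such R is euclidean — valid.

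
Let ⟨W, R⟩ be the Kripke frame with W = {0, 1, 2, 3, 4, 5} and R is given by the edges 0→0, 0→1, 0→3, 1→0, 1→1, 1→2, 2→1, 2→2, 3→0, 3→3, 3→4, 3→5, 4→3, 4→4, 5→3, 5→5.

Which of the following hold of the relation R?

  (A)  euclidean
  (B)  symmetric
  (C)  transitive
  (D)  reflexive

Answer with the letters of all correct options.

(A) not euclidean: 0 R 1 and 0 R 3 but not 1 R 3.
(B) symmetric: every R-edge is matched by its reverse.
(C) not transitive: 0 R 1 and 1 R 2 but not 0 R 2.
(D) reflexive: each world relates to itself.

B, D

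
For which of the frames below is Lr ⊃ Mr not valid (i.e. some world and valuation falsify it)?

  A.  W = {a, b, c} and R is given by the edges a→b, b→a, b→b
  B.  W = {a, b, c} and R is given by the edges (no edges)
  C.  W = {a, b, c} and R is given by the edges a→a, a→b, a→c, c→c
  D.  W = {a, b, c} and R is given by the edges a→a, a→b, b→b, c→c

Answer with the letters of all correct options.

A, B, C

The schema Lr ⊃ Mr is axiom D; it is valid on a frame iff R is serial.
(A) R is not serial (c has no R-successor), so the schema fails here.
(B) R is not serial (a has no R-successor), so the schema fails here.
(C) R is not serial (b has no R-successor), so the schema fails here.
(D) R is serial (every world has an R-successor), so the schema is valid here.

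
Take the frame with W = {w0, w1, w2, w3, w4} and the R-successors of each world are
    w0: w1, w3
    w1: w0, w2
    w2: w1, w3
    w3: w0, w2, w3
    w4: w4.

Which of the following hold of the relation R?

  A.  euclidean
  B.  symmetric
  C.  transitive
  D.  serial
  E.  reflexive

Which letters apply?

B, D

(A) not euclidean: w0 R w1 and w0 R w3 but not w1 R w3.
(B) symmetric: every R-edge is matched by its reverse.
(C) not transitive: w0 R w1 and w1 R w0 but not w0 R w0.
(D) serial: every world has an R-successor.
(E) not reflexive: not w0 R w0.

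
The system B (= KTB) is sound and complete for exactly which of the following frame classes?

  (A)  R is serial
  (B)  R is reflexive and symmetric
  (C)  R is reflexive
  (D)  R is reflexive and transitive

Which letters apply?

B

(A) this class determines D, not B (= KTB).
(B) B (= KTB) is sound and complete for exactly this class.
(C) this class determines T (= KT), not B (= KTB).
(D) this class determines S4, not B (= KTB).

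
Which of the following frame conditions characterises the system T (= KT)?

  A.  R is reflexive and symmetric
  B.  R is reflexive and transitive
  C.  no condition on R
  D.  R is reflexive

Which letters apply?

D

(A) this class determines B (= KTB), not T (= KT).
(B) this class determines S4, not T (= KT).
(C) this class determines K, not T (= KT).
(D) T (= KT) is sound and complete for exactly this class.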